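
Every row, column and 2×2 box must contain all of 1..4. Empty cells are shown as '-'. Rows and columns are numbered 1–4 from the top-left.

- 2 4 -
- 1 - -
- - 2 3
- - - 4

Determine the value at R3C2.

4

R1C1 = 3 (sole candidate).
R1C4 = 1 (sole candidate).
R2C1 = 4 (sole candidate).
R2C3 = 3 (sole candidate).
R2C4 = 2 (sole candidate).
R3C1 = 1 (sole candidate).
R3C2 = 4: row 3 has {1,2,3}; col 2 has {1,2}; box has {1} → only 4 remains.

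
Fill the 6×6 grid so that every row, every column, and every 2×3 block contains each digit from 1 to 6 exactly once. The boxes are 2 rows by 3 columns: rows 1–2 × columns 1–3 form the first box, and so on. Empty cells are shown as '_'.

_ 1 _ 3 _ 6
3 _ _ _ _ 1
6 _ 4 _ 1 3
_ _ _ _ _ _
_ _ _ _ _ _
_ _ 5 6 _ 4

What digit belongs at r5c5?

r1c3 = 2 (sole candidate).
r2c3 = 6 (sole candidate).
r4c5 = 6 (hidden single in row 4).
r4c4 = 4 (hidden single in row 4).
r5c2 = 6 (hidden single in row 5).
r5c1 = 4 (hidden single in row 5).
r1c1 = 5 (sole candidate).
r1c5 = 4 (sole candidate).
r2c2 = 4 (sole candidate).
r6c1 = 1 (hidden single in row 6).
r4c1 = 2 (sole candidate).
r4c6 = 5 (sole candidate).
r5c3 = 3 (sole candidate).
r5c6 = 2 (sole candidate).
r6c2 = 2 (sole candidate).
r6c5 = 3 (sole candidate).
r3c2 = 5 (sole candidate).
r3c4 = 2 (sole candidate).
r4c2 = 3 (sole candidate).
r4c3 = 1 (sole candidate).
r5c5 = 5: row 5 has {2,3,4,6}; col 5 has {1,3,4,6}; box has {2,3,4,6} → only 5 remains.

5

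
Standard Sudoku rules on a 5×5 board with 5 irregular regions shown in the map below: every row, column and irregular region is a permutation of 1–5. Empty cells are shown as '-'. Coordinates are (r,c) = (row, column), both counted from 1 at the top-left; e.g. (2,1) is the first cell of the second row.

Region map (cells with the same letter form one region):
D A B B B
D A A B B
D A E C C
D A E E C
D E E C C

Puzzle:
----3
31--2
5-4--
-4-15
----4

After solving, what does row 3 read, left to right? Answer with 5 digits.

(2,3) = 5: row 2 has {1,2,3}; col 3 has {4}; region has {1,4} → only 5 remains.
(2,4) = 4: row 2 has {1,2,3,5}; col 4 has {1}; region has {2,3} → only 4 remains.
(3,5) = 1: row 3 has {4,5}; col 5 has {2,3,4,5}; region has {4,5} → only 1 remains.
(4,1) = 2: row 4 has {1,4,5}; col 1 has {3,5}; region has {3,5} → only 2 remains.
(4,3) = 3: row 4 has {1,2,4,5}; col 3 has {4,5}; region has {1,4} → only 3 remains.
(5,1) = 1: row 5 has {4}; col 1 has {2,3,5}; region has {2,3,5} → only 1 remains.
(5,3) = 2: row 5 has {1,4}; col 3 has {3,4,5}; region has {1,3,4} → only 2 remains.
(5,4) = 3: row 5 has {1,2,4}; col 4 has {1,4}; region has {1,4,5} → only 3 remains.
(1,1) = 4: row 1 has {3}; col 1 has {1,2,3,5}; region has {1,2,3,5} → only 4 remains.
(1,2) = 2: row 1 has {3,4}; col 2 has {1,4}; region has {1,4,5} → only 2 remains.
(1,3) = 1: row 1 has {2,3,4}; col 3 has {2,3,4,5}; region has {2,3,4} → only 1 remains.
(1,4) = 5: row 1 has {1,2,3,4}; col 4 has {1,3,4}; region has {1,2,3,4} → only 5 remains.
(3,2) = 3: row 3 has {1,4,5}; col 2 has {1,2,4}; region has {1,2,4,5} → only 3 remains.
(3,4) = 2: row 3 has {1,3,4,5}; col 4 has {1,3,4,5}; region has {1,3,4,5} → only 2 remains.

53421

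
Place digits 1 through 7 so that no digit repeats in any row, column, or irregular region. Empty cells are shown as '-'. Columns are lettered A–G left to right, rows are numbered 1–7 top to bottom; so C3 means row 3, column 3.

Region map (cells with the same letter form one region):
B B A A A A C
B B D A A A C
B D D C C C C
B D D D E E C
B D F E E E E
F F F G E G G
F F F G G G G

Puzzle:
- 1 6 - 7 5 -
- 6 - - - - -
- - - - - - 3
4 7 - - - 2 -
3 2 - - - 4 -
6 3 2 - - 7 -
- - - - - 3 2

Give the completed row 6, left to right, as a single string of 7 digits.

A1 = 2: row 1 has {1,5,6,7}; col 1 has {3,4,6}; region has {1,3,4,6} → only 2 remains.
G1 = 4: row 1 has {1,2,5,6,7}; col 7 has {2,3}; region has {3} → only 4 remains.
F2 = 1: row 2 has {6}; col 6 has {2,3,4,5,7}; region has {5,6,7} → only 1 remains.
F3 = 6: row 3 has {3}; col 6 has {1,2,3,4,5,7}; region has {3,4} → only 6 remains.
D1 = 3: row 1 has {1,2,4,5,6,7}; col 4 has {}; region has {1,5,6,7} → only 3 remains.
C2 = 3: in row 2, 3 can only go here (every other open cell in that row sees a 3).
E4 = 3: in row 4, 3 can only go here (every other open cell in that row sees a 3).
D4 = 6: in row 4, 6 can only go here (every other open cell in that row sees a 6).
D6 = 4: in row 6, 4 can only go here (every other open cell in that row sees a 4).
D2 = 2: row 2 has {1,3,6}; col 4 has {3,4,6}; region has {1,3,5,6,7} → only 2 remains.
E2 = 4: row 2 has {1,2,3,6}; col 5 has {3,7}; region has {1,2,3,5,6,7} → only 4 remains.
E3 = 2: in row 3, 2 can only go here (every other open cell in that row sees a 2).
E7 = 6: in row 7, 6 can only go here (every other open cell in that row sees a 6).
G5 = 6: in row 5, 6 can only go here (every other open cell in that row sees a 6).
A7 = 1: in column 1, 1 can only go here (every other open cell in that column sees a 1).
D7 = 5: row 7 has {1,2,3,6}; col 4 has {2,3,4,6}; region has {2,3,4,6,7} → only 5 remains.
G6 = 1: row 6 has {2,3,4,6,7}; col 7 has {2,3,4,6}; region has {2,3,4,5,6,7} → only 1 remains.
B7 = 4: row 7 has {1,2,3,5,6}; col 2 has {1,2,3,6,7}; region has {1,2,3,6} → only 4 remains.
C7 = 7: row 7 has {1,2,3,4,5,6}; col 3 has {2,3,6}; region has {1,2,3,4,6} → only 7 remains.
B3 = 5: row 3 has {2,3,6}; col 2 has {1,2,3,4,6,7}; region has {2,3,6,7} → only 5 remains.
C4 = 1: row 4 has {2,3,4,6,7}; col 3 has {2,3,6,7}; region has {2,3,5,6,7} → only 1 remains.
G4 = 5: row 4 has {1,2,3,4,6,7}; col 7 has {1,2,3,4,6}; region has {2,3,4,6} → only 5 remains.
C5 = 5: row 5 has {2,3,4,6}; col 3 has {1,2,3,6,7}; region has {1,2,3,4,6,7} → only 5 remains.
E5 = 1: row 5 has {2,3,4,5,6}; col 5 has {2,3,4,6,7}; region has {2,3,4,6} → only 1 remains.
E6 = 5: row 6 has {1,2,3,4,6,7}; col 5 has {1,2,3,4,6,7}; region has {1,2,3,4,6} → only 5 remains.

6324571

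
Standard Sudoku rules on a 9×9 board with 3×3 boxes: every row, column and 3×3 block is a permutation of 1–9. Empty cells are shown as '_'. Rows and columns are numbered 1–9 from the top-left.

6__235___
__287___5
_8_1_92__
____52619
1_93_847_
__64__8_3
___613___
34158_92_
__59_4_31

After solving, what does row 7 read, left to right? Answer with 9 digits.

r2c6 = 6: row 2 has {2,5,7,8}; col 6 has {2,3,4,5,8,9}; box has {1,2,3,5,7,8,9} → only 6 remains.
r3c5 = 4: row 3 has {1,2,8,9}; col 5 has {1,3,5,7,8}; box has {1,2,3,5,6,7,8,9} → only 4 remains.
r3c8 = 6: row 3 has {1,2,4,8,9}; col 8 has {1,2,3,7}; box has {2,5} → only 6 remains.
r3c9 = 7: row 3 has {1,2,4,6,8,9}; col 9 has {1,3,5,9}; box has {2,5,6} → only 7 remains.
r4c4 = 7: row 4 has {1,2,5,6,9}; col 4 has {1,2,3,4,5,6,8,9}; box has {2,3,4,5,8} → only 7 remains.
r5c5 = 6: row 5 has {1,3,4,7,8,9}; col 5 has {1,3,4,5,7,8}; box has {2,3,4,5,7,8} → only 6 remains.
r5c9 = 2: row 5 has {1,3,4,6,7,8,9}; col 9 has {1,3,5,7,9}; box has {1,3,4,6,7,8,9} → only 2 remains.
r6c5 = 9: row 6 has {3,4,6,8}; col 5 has {1,3,4,5,6,7,8}; box has {2,3,4,5,6,7,8} → only 9 remains.
r6c6 = 1: row 6 has {3,4,6,8,9}; col 6 has {2,3,4,5,6,8,9}; box has {2,3,4,5,6,7,8,9} → only 1 remains.
r6c8 = 5: row 6 has {1,3,4,6,8,9}; col 8 has {1,2,3,6,7}; box has {1,2,3,4,6,7,8,9} → only 5 remains.
r8c6 = 7: row 8 has {1,2,3,4,5,8,9}; col 6 has {1,2,3,4,5,6,8,9}; box has {1,3,4,5,6,8,9} → only 7 remains.
r8c9 = 6: row 8 has {1,2,3,4,5,7,8,9}; col 9 has {1,2,3,5,7,9}; box has {1,2,3,9} → only 6 remains.
r9c5 = 2: row 9 has {1,3,4,5,9}; col 5 has {1,3,4,5,6,7,8,9}; box has {1,3,4,5,6,7,8,9} → only 2 remains.
r9c7 = 7: row 9 has {1,2,3,4,5,9}; col 7 has {2,4,6,8,9}; box has {1,2,3,6,9} → only 7 remains.
r1c7 = 1: row 1 has {2,3,5,6}; col 7 has {2,4,6,7,8,9}; box has {2,5,6,7} → only 1 remains.
r2c7 = 3: row 2 has {2,5,6,7,8}; col 7 has {1,2,4,6,7,8,9}; box has {1,2,5,6,7} → only 3 remains.
r3c1 = 5: row 3 has {1,2,4,6,7,8,9}; col 1 has {1,3,6}; box has {2,6,8} → only 5 remains.
r3c3 = 3: row 3 has {1,2,4,5,6,7,8,9}; col 3 has {1,2,5,6,9}; box has {2,5,6,8} → only 3 remains.
r4c2 = 3: row 4 has {1,2,5,6,7,9}; col 2 has {4,8}; box has {1,6,9} → only 3 remains.
r5c2 = 5: row 5 has {1,2,3,4,6,7,8,9}; col 2 has {3,4,8}; box has {1,3,6,9} → only 5 remains.
r7c7 = 5: row 7 has {1,3,6}; col 7 has {1,2,3,4,6,7,8,9}; box has {1,2,3,6,7,9} → only 5 remains.
r9c1 = 8: row 9 has {1,2,3,4,5,7,9}; col 1 has {1,3,5,6}; box has {1,3,4,5} → only 8 remains.
r9c2 = 6: row 9 has {1,2,3,4,5,7,8,9}; col 2 has {3,4,5,8}; box has {1,3,4,5,8} → only 6 remains.
r4c1 = 4: row 4 has {1,2,3,5,6,7,9}; col 1 has {1,3,5,6,8}; box has {1,3,5,6,9} → only 4 remains.
r4c3 = 8: row 4 has {1,2,3,4,5,6,7,9}; col 3 has {1,2,3,5,6,9}; box has {1,3,4,5,6,9} → only 8 remains.
r7c3 = 7: row 7 has {1,3,5,6}; col 3 has {1,2,3,5,6,8,9}; box has {1,3,4,5,6,8} → only 7 remains.
r1c3 = 4: row 1 has {1,2,3,5,6}; col 3 has {1,2,3,5,6,7,8,9}; box has {2,3,5,6,8} → only 4 remains.
r1c9 = 8: row 1 has {1,2,3,4,5,6}; col 9 has {1,2,3,5,6,7,9}; box has {1,2,3,5,6,7} → only 8 remains.
r2c1 = 9: row 2 has {2,3,5,6,7,8}; col 1 has {1,3,4,5,6,8}; box has {2,3,4,5,6,8} → only 9 remains.
r2c2 = 1: row 2 has {2,3,5,6,7,8,9}; col 2 has {3,4,5,6,8}; box has {2,3,4,5,6,8,9} → only 1 remains.
r2c8 = 4: row 2 has {1,2,3,5,6,7,8,9}; col 8 has {1,2,3,5,6,7}; box has {1,2,3,5,6,7,8} → only 4 remains.
r7c1 = 2: row 7 has {1,3,5,6,7}; col 1 has {1,3,4,5,6,8,9}; box has {1,3,4,5,6,7,8} → only 2 remains.
r7c2 = 9: row 7 has {1,2,3,5,6,7}; col 2 has {1,3,4,5,6,8}; box has {1,2,3,4,5,6,7,8} → only 9 remains.
r7c8 = 8: row 7 has {1,2,3,5,6,7,9}; col 8 has {1,2,3,4,5,6,7}; box has {1,2,3,5,6,7,9} → only 8 remains.
r7c9 = 4: row 7 has {1,2,3,5,6,7,8,9}; col 9 has {1,2,3,5,6,7,8,9}; box has {1,2,3,5,6,7,8,9} → only 4 remains.

297613584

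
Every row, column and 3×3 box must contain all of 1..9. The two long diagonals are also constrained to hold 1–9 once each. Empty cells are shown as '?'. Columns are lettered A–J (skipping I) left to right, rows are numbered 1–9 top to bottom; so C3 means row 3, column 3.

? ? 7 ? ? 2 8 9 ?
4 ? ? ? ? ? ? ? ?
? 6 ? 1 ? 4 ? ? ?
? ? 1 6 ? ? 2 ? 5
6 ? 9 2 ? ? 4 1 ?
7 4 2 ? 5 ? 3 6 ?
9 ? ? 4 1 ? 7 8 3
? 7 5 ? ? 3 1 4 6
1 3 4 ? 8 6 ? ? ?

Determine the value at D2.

5

J1 = 4 (sole candidate).
G3 = 5 (sole candidate).
B4 = 8 (sole candidate).
F4 = 9 (sole candidate).
H4 = 7 (sole candidate).
B5 = 5 (sole candidate).
E5 = 3 (sole candidate).
J5 = 8 (sole candidate).
D6 = 8 (sole candidate).
F6 = 1 (sole candidate).
J6 = 9 (sole candidate).
B7 = 2 (sole candidate).
C7 = 6 (sole candidate).
F7 = 5 (sole candidate).
A8 = 8 (sole candidate).
D8 = 9 (sole candidate).
E8 = 2 (sole candidate).
D9 = 7 (sole candidate).
G9 = 9 (sole candidate).
J9 = 2 (sole candidate).
A1 = 5 (sole candidate).
B1 = 1 (sole candidate).
D1 = 3 (sole candidate).
E1 = 6 (sole candidate).
B2 = 9 (sole candidate).
D2 = 5: row 2 has {4,9}; col 4 has {1,2,3,4,6,7,8,9}; box has {1,2,3,4,6} → only 5 remains.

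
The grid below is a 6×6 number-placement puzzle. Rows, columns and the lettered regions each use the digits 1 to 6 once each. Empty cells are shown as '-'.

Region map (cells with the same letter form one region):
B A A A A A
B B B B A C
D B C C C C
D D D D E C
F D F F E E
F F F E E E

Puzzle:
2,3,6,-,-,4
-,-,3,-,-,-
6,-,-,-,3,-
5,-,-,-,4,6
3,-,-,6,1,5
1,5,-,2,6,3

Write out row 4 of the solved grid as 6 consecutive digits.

R1C5 = 5 (sole candidate).
R2C1 = 4 (sole candidate).
R2C5 = 2 (sole candidate).
R2C6 = 1 (sole candidate).
R3C2 = 1 (sole candidate).
R3C6 = 2 (sole candidate).
R4C2 = 2: row 4 has {4,5,6}; col 2 has {1,3,5}; region has {5,6} → only 2 remains.
R4C3 = 1: row 4 has {2,4,5,6}; col 3 has {3,6}; region has {2,5,6} → only 1 remains.
R4C4 = 3: row 4 has {1,2,4,5,6}; col 4 has {2,6}; region has {1,2,5,6} → only 3 remains.

521346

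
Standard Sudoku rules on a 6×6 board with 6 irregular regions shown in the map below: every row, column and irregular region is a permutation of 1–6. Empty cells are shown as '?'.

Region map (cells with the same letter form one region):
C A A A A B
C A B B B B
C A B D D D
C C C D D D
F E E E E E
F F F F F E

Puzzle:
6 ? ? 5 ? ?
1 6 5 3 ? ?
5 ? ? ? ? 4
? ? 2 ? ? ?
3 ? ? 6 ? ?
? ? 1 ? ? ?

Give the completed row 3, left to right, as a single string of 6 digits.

516234

r2c6 = 2 (sole candidate).
r3c3 = 6: row 3 has {4,5}; col 3 has {1,2,5}; region has {2,3,5} → only 6 remains.
r4c1 = 4 (sole candidate).
r4c2 = 3 (sole candidate).
r4c4 = 1 (sole candidate).
r5c3 = 4 (sole candidate).
r6c1 = 2 (sole candidate).
r6c4 = 4 (sole candidate).
r1c3 = 3 (sole candidate).
r1c6 = 1 (sole candidate).
r2c5 = 4 (sole candidate).
r3c4 = 2: row 3 has {4,5,6}; col 4 has {1,3,4,5,6}; region has {1,4} → only 2 remains.
r3c5 = 3: row 3 has {2,4,5,6}; col 5 has {4}; region has {1,2,4} → only 3 remains.
r5c6 = 5 (sole candidate).
r6c2 = 5 (sole candidate).
r6c5 = 6 (sole candidate).
r6c6 = 3 (sole candidate).
r1c5 = 2 (sole candidate).
r3c2 = 1: row 3 has {2,3,4,5,6}; col 2 has {3,5,6}; region has {2,3,5,6} → only 1 remains.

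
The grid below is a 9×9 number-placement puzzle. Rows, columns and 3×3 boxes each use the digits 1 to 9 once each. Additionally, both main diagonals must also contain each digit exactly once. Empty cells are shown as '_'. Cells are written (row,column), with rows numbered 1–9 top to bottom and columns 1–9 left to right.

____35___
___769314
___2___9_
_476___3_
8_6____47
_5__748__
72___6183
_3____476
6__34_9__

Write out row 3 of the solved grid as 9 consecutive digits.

(2,2) = 8 (sole candidate).
(6,4) = 9 (sole candidate).
(7,4) = 5 (sole candidate).
(7,5) = 9 (sole candidate).
(9,2) = 1 (sole candidate).
(5,2) = 9 (sole candidate).
(5,4) = 1 (sole candidate).
(7,3) = 4 (sole candidate).
(8,4) = 8 (sole candidate).
(1,4) = 4 (sole candidate).
(1,3) = 1 (hidden single in row 1).
(1,9) = 8 (hidden single in row 1).
(3,9) = 5: row 3 has {2,9}; col 9 has {3,4,6,7,8}; box has {1,3,4,8,9} → only 5 remains.
(4,6) = 2 (sole candidate).
(4,7) = 5 (sole candidate).
(5,5) = 5 (sole candidate).
(5,6) = 3 (sole candidate).
(5,7) = 2 (sole candidate).
(6,8) = 6 (sole candidate).
(6,9) = 1 (sole candidate).
(8,6) = 1 (sole candidate).
(9,6) = 7 (sole candidate).
(9,9) = 2 (sole candidate).
(1,1) = 9 (sole candidate).
(1,8) = 2 (sole candidate).
(3,3) = 3: row 3 has {2,5,9}; col 3 has {1,4,6,7}; box has {1,8,9}; main diagonal has {1,2,4,5,6,7,8,9} → only 3 remains.
(3,6) = 8: row 3 has {2,3,5,9}; col 6 has {1,2,3,4,5,6,7,9}; box has {2,3,4,5,6,7,9} → only 8 remains.
(3,7) = 7: row 3 has {2,3,5,8,9}; col 7 has {1,2,3,4,5,8,9}; box has {1,2,3,4,5,8,9}; anti-diagonal has {1,2,3,4,5,6,8,9} → only 7 remains.
(4,1) = 1 (sole candidate).
(4,5) = 8 (sole candidate).
(4,9) = 9 (sole candidate).
(6,3) = 2 (sole candidate).
(8,1) = 5 (sole candidate).
(8,3) = 9 (sole candidate).
(8,5) = 2 (sole candidate).
(9,3) = 8 (sole candidate).
(9,8) = 5 (sole candidate).
(1,7) = 6 (sole candidate).
(2,1) = 2 (sole candidate).
(2,3) = 5 (sole candidate).
(3,1) = 4: row 3 has {2,3,5,7,8,9}; col 1 has {1,2,5,6,7,8,9}; box has {1,2,3,5,8,9} → only 4 remains.
(3,2) = 6: row 3 has {2,3,4,5,7,8,9}; col 2 has {1,2,3,4,5,8,9}; box has {1,2,3,4,5,8,9} → only 6 remains.
(3,5) = 1: row 3 has {2,3,4,5,6,7,8,9}; col 5 has {2,3,4,5,6,7,8,9}; box has {2,3,4,5,6,7,8,9} → only 1 remains.

463218795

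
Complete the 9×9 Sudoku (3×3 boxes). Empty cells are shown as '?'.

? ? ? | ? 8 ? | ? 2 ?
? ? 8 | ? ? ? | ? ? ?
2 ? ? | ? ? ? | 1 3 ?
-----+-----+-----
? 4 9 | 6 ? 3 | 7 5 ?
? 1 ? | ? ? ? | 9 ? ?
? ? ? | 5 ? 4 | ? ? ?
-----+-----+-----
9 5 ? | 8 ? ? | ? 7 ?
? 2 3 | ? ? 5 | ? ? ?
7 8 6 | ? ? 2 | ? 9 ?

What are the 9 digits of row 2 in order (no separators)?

r4c1 = 8 (sole candidate).
r3c9 = 8 (hidden single in row 3).
r6c5 = 9 (hidden single in row 6).
r8c4 = 9 (hidden single in row 8).
r8c5 = 7 (hidden single in row 8).
r5c5 = 2 (sole candidate).
r4c5 = 1 (sole candidate).
r4c9 = 2 (sole candidate).
r5c4 = 7 (sole candidate).
r5c6 = 8 (sole candidate).
r3c4 = 4 (sole candidate).
r5c3 = 5 (sole candidate).
r3c3 = 7 (sole candidate).
r6c3 = 2 (sole candidate).
r2c4 = 2: in row 2, 2 can only go here (every other open cell in that row sees a 2).
r3c5 = 5 (hidden single in row 3).
r6c2 = 7 (hidden single in row 6).
r7c7 = 2 (hidden single in row 7).
Singles propagation stalls; r2c5 is still open with candidates {3,6}.
  Try r2c5 = 3: this forces r1c4=1, r9c4=3, r9c5=4, r9c7=5, r9c9=1, r1c3=4, r1c7=6, r2c7=4; then r2c8 has no candidate left — contradiction.
So r2c5 = 6.
r2c8 = 4: row 2 has {2,6,8}; col 8 has {2,3,5,7,9}; box has {1,2,3,8} → only 4 remains.
r3c6 = 9 (sole candidate).
r5c8 = 6 (sole candidate).
r2c7 = 5: row 2 has {2,4,6,8}; col 7 has {1,2,7,9}; box has {1,2,3,4,8} → only 5 remains.
r3c2 = 6 (sole candidate).
r5c1 = 3 (sole candidate).
r5c9 = 4 (sole candidate).
r6c1 = 6 (sole candidate).
r1c7 = 6 (sole candidate).
r2c1 = 1: row 2 has {2,4,5,6,8}; col 1 has {2,3,6,7,8,9}; box has {2,6,7,8} → only 1 remains.
r2c6 = 7: row 2 has {1,2,4,5,6,8}; col 6 has {2,3,4,5,8,9}; box has {2,4,5,6,8,9} → only 7 remains.
r2c9 = 9: row 2 has {1,2,4,5,6,7,8}; col 9 has {2,4,8}; box has {1,2,3,4,5,6,8} → only 9 remains.
r8c1 = 4 (sole candidate).
r8c7 = 8 (sole candidate).
r8c8 = 1 (sole candidate).
r8c9 = 6 (sole candidate).
r1c1 = 5 (sole candidate).
r1c3 = 4 (sole candidate).
r1c6 = 1 (sole candidate).
r1c9 = 7 (sole candidate).
r2c2 = 3: row 2 has {1,2,4,5,6,7,8,9}; col 2 has {1,2,4,5,6,7,8}; box has {1,2,4,5,6,7,8} → only 3 remains.

138267549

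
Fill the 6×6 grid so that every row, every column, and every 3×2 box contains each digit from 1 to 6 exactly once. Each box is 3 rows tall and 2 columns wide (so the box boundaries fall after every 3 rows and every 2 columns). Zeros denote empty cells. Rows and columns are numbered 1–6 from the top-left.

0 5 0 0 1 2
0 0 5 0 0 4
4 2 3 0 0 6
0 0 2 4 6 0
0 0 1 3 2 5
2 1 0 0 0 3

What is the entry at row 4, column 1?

row 1, column 4 = 6: row 1 has {1,2,5}; col 4 has {3,4}; box has {3,5} → only 6 remains.
row 2, column 5 = 3: row 2 has {4,5}; col 5 has {1,2,6}; box has {1,2,4,6} → only 3 remains.
row 3, column 4 = 1: row 3 has {2,3,4,6}; col 4 has {3,4,6}; box has {3,5,6} → only 1 remains.
row 3, column 5 = 5: row 3 has {1,2,3,4,6}; col 5 has {1,2,3,6}; box has {1,2,3,4,6} → only 5 remains.
row 4, column 2 = 3: row 4 has {2,4,6}; col 2 has {1,2,5}; box has {1,2} → only 3 remains.
row 4, column 6 = 1: row 4 has {2,3,4,6}; col 6 has {2,3,4,5,6}; box has {2,3,5,6} → only 1 remains.
row 5, column 1 = 6: row 5 has {1,2,3,5}; col 1 has {2,4}; box has {1,2,3} → only 6 remains.
row 5, column 2 = 4: row 5 has {1,2,3,5,6}; col 2 has {1,2,3,5}; box has {1,2,3,6} → only 4 remains.
row 6, column 3 = 6: row 6 has {1,2,3}; col 3 has {1,2,3,5}; box has {1,2,3,4} → only 6 remains.
row 6, column 4 = 5: row 6 has {1,2,3,6}; col 4 has {1,3,4,6}; box has {1,2,3,4,6} → only 5 remains.
row 6, column 5 = 4: row 6 has {1,2,3,5,6}; col 5 has {1,2,3,5,6}; box has {1,2,3,5,6} → only 4 remains.
row 1, column 1 = 3: row 1 has {1,2,5,6}; col 1 has {2,4,6}; box has {2,4,5} → only 3 remains.
row 1, column 3 = 4: row 1 has {1,2,3,5,6}; col 3 has {1,2,3,5,6}; box has {1,3,5,6} → only 4 remains.
row 2, column 1 = 1: row 2 has {3,4,5}; col 1 has {2,3,4,6}; box has {2,3,4,5} → only 1 remains.
row 2, column 2 = 6: row 2 has {1,3,4,5}; col 2 has {1,2,3,4,5}; box has {1,2,3,4,5} → only 6 remains.
row 2, column 4 = 2: row 2 has {1,3,4,5,6}; col 4 has {1,3,4,5,6}; box has {1,3,4,5,6} → only 2 remains.
row 4, column 1 = 5: row 4 has {1,2,3,4,6}; col 1 has {1,2,3,4,6}; box has {1,2,3,4,6} → only 5 remains.

5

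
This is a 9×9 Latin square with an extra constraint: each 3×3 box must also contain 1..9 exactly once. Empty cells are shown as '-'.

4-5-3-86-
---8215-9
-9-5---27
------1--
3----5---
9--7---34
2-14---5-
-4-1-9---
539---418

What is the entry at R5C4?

6

R1C4 = 9: row 1 has {3,4,5,6,8}; col 4 has {1,4,5,7,8}; box has {1,2,3,5,8} → only 9 remains.
R1C6 = 7: row 1 has {3,4,5,6,8,9}; col 6 has {1,5,9}; box has {1,2,3,5,8,9} → only 7 remains.
R1C9 = 1: row 1 has {3,4,5,6,7,8,9}; col 9 has {4,7,8,9}; box has {2,5,6,7,8,9} → only 1 remains.
R2C8 = 4: row 2 has {1,2,5,8,9}; col 8 has {1,2,3,5,6}; box has {1,2,5,6,7,8,9} → only 4 remains.
R3C7 = 3: row 3 has {2,5,7,9}; col 7 has {1,4,5,8}; box has {1,2,4,5,6,7,8,9} → only 3 remains.
R8C8 = 7: row 8 has {1,4,9}; col 8 has {1,2,3,4,5,6}; box has {1,4,5,8} → only 7 remains.
R1C2 = 2: row 1 has {1,3,4,5,6,7,8,9}; col 2 has {3,4,9}; box has {4,5,9} → only 2 remains.
R2C3 = 3: in row 2, 3 can only go here (every other open cell in that row sees a 3).
R3C1 = 1: in row 3, 1 can only go here (every other open cell in that row sees a 1).
R3C3 = 8: in row 3, 8 can only go here (every other open cell in that row sees an 8).
R8C3 = 6: row 8 has {1,4,7,9}; col 3 has {1,3,5,8,9}; box has {1,2,3,4,5,9} → only 6 remains.
R8C7 = 2: row 8 has {1,4,6,7,9}; col 7 has {1,3,4,5,8}; box has {1,4,5,7,8} → only 2 remains.
R8C9 = 3: row 8 has {1,2,4,6,7,9}; col 9 has {1,4,7,8,9}; box has {1,2,4,5,7,8} → only 3 remains.
R6C3 = 2: row 6 has {3,4,7,9}; col 3 has {1,3,5,6,8,9}; box has {3,9} → only 2 remains.
R6C7 = 6: row 6 has {2,3,4,7,9}; col 7 has {1,2,3,4,5,8}; box has {1,3,4} → only 6 remains.
R7C7 = 9: row 7 has {1,2,4,5}; col 7 has {1,2,3,4,5,6,8}; box has {1,2,3,4,5,7,8} → only 9 remains.
R7C9 = 6: row 7 has {1,2,4,5,9}; col 9 has {1,3,4,7,8,9}; box has {1,2,3,4,5,7,8,9} → only 6 remains.
R8C1 = 8: row 8 has {1,2,3,4,6,7,9}; col 1 has {1,2,3,4,5,9}; box has {1,2,3,4,5,6,9} → only 8 remains.
R8C5 = 5: row 8 has {1,2,3,4,6,7,8,9}; col 5 has {2,3}; box has {1,4,9} → only 5 remains.
R5C7 = 7: row 5 has {3,5}; col 7 has {1,2,3,4,5,6,8,9}; box has {1,3,4,6} → only 7 remains.
R5C9 = 2: row 5 has {3,5,7}; col 9 has {1,3,4,6,7,8,9}; box has {1,3,4,6,7} → only 2 remains.
R6C6 = 8: row 6 has {2,3,4,6,7,9}; col 6 has {1,5,7,9}; box has {5,7} → only 8 remains.
R7C2 = 7: row 7 has {1,2,4,5,6,9}; col 2 has {2,3,4,9}; box has {1,2,3,4,5,6,8,9} → only 7 remains.
R7C5 = 8: row 7 has {1,2,4,5,6,7,9}; col 5 has {2,3,5}; box has {1,4,5,9} → only 8 remains.
R7C6 = 3: row 7 has {1,2,4,5,6,7,8,9}; col 6 has {1,5,7,8,9}; box has {1,4,5,8,9} → only 3 remains.
R2C2 = 6: row 2 has {1,2,3,4,5,8,9}; col 2 has {2,3,4,7,9}; box has {1,2,3,4,5,8,9} → only 6 remains.
R4C9 = 5: row 4 has {1}; col 9 has {1,2,3,4,6,7,8,9}; box has {1,2,3,4,6,7} → only 5 remains.
R5C3 = 4: row 5 has {2,3,5,7}; col 3 has {1,2,3,5,6,8,9}; box has {2,3,9} → only 4 remains.
R5C4 = 6: row 5 has {2,3,4,5,7}; col 4 has {1,4,5,7,8,9}; box has {5,7,8} → only 6 remains.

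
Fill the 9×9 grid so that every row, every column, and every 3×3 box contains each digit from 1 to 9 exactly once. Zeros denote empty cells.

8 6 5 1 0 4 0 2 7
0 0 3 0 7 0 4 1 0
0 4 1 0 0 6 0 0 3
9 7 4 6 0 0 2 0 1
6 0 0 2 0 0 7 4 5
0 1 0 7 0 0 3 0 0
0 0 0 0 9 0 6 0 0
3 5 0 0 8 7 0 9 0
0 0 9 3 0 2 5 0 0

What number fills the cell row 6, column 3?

row 1, column 5 = 3 (sole candidate).
row 1, column 7 = 9 (sole candidate).
row 2, column 1 = 2 (sole candidate).
row 2, column 2 = 9 (sole candidate).
row 3, column 1 = 7 (sole candidate).
row 3, column 7 = 8 (sole candidate).
row 3, column 8 = 5 (sole candidate).
row 4, column 5 = 5 (sole candidate).
row 4, column 8 = 8 (sole candidate).
row 5, column 3 = 8 (sole candidate).
row 5, column 5 = 1 (sole candidate).
row 6, column 1 = 5 (sole candidate).
row 6, column 3 = 2: row 6 has {1,3,5,7}; col 3 has {1,3,4,5,8,9}; box has {1,4,5,6,7,8,9} → only 2 remains.

2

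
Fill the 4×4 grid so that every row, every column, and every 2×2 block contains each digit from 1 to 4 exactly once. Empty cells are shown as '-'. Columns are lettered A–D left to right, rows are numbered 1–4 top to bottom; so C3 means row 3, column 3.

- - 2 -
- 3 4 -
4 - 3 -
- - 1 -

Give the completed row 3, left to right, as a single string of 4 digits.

A1 = 1 (sole candidate).
B1 = 4 (sole candidate).
D1 = 3 (sole candidate).
A2 = 2 (sole candidate).
D2 = 1 (sole candidate).
D3 = 2: row 3 has {3,4}; col 4 has {1,3}; box has {1,3} → only 2 remains.
A4 = 3 (sole candidate).
B4 = 2 (sole candidate).
D4 = 4 (sole candidate).
B3 = 1: row 3 has {2,3,4}; col 2 has {2,3,4}; box has {2,3,4} → only 1 remains.

4132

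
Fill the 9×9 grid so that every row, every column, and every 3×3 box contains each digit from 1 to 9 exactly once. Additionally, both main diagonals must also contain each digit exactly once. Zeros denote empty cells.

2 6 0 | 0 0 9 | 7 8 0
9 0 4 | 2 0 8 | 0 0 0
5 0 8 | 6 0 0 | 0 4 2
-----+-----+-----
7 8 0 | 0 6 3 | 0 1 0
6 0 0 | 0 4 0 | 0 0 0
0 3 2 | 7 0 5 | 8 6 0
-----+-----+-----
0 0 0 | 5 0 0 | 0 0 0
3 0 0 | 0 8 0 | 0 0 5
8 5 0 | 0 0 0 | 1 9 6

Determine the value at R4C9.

R1C9 = 1 (sole candidate).
R2C8 = 5 (sole candidate).
R2C9 = 3 (sole candidate).
R3C7 = 9 (sole candidate).
R4C4 = 9 (sole candidate).
R4C9 = 4: row 4 has {1,3,6,7,8,9}; col 9 has {1,2,3,5,6}; box has {1,6,8} → only 4 remains.

4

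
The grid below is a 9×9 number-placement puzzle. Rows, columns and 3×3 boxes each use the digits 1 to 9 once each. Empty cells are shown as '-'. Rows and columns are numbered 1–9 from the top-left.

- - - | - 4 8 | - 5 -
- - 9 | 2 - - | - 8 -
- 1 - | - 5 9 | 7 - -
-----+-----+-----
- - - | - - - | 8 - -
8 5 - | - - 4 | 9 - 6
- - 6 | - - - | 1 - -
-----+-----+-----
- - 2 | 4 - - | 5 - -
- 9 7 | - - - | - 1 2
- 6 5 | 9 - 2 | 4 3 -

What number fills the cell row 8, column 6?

3

row 1, column 3 = 3 (sole candidate).
row 5, column 3 = 1 (sole candidate).
row 8, column 7 = 6 (sole candidate).
row 9, column 1 = 1 (sole candidate).
row 1, column 7 = 2 (sole candidate).
row 2, column 7 = 3 (sole candidate).
row 3, column 9 = 4 (sole candidate).
row 4, column 3 = 4 (sole candidate).
row 7, column 1 = 3 (sole candidate).
row 7, column 2 = 8 (sole candidate).
row 8, column 1 = 4 (sole candidate).
row 1, column 2 = 7 (sole candidate).
row 2, column 2 = 4 (sole candidate).
row 2, column 9 = 1 (sole candidate).
row 3, column 3 = 8 (sole candidate).
row 3, column 8 = 6 (sole candidate).
row 1, column 1 = 6 (sole candidate).
row 1, column 4 = 1 (sole candidate).
row 1, column 9 = 9 (sole candidate).
row 2, column 1 = 5 (sole candidate).
row 3, column 1 = 2 (sole candidate).
row 3, column 4 = 3 (sole candidate).
row 5, column 4 = 7 (sole candidate).
row 5, column 8 = 2 (sole candidate).
row 7, column 9 = 7 (sole candidate).
row 9, column 9 = 8 (sole candidate).
row 4, column 8 = 7 (sole candidate).
row 5, column 5 = 3 (sole candidate).
row 6, column 6 = 5 (sole candidate).
row 6, column 8 = 4 (sole candidate).
row 6, column 9 = 3 (sole candidate).
row 7, column 8 = 9 (sole candidate).
row 8, column 5 = 8 (sole candidate).
row 8, column 6 = 3: row 8 has {1,2,4,6,7,8,9}; col 6 has {2,4,5,8,9}; box has {2,4,8,9} → only 3 remains.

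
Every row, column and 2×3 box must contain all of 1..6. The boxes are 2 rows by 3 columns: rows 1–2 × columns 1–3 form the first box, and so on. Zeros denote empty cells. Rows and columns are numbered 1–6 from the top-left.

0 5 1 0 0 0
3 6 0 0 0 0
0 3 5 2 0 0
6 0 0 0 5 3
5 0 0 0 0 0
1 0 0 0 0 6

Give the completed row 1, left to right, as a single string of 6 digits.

row 3, column 1 = 4: row 3 has {2,3,5}; col 1 has {1,3,5,6}; box has {3,5,6} → only 4 remains.
row 3, column 6 = 1: row 3 has {2,3,4,5}; col 6 has {3,6}; box has {2,3,5} → only 1 remains.
row 4, column 3 = 2: row 4 has {3,5,6}; col 3 has {1,5}; box has {3,4,5,6} → only 2 remains.
row 4, column 4 = 4: row 4 has {2,3,5,6}; col 4 has {2}; box has {1,2,3,5} → only 4 remains.
row 1, column 1 = 2: row 1 has {1,5}; col 1 has {1,3,4,5,6}; box has {1,3,5,6} → only 2 remains.
row 1, column 6 = 4: row 1 has {1,2,5}; col 6 has {1,3,6}; box has {} → only 4 remains.
row 2, column 3 = 4: row 2 has {3,6}; col 3 has {1,2,5}; box has {1,2,3,5,6} → only 4 remains.
row 3, column 5 = 6: row 3 has {1,2,3,4,5}; col 5 has {5}; box has {1,2,3,4,5} → only 6 remains.
row 4, column 2 = 1: row 4 has {2,3,4,5,6}; col 2 has {3,5,6}; box has {2,3,4,5,6} → only 1 remains.
row 5, column 6 = 2: row 5 has {5}; col 6 has {1,3,4,6}; box has {6} → only 2 remains.
row 6, column 3 = 3: row 6 has {1,6}; col 3 has {1,2,4,5}; box has {1,5} → only 3 remains.
row 6, column 4 = 5: row 6 has {1,3,6}; col 4 has {2,4}; box has {2,6} → only 5 remains.
row 6, column 5 = 4: row 6 has {1,3,5,6}; col 5 has {5,6}; box has {2,5,6} → only 4 remains.
row 1, column 5 = 3: row 1 has {1,2,4,5}; col 5 has {4,5,6}; box has {4} → only 3 remains.
row 2, column 4 = 1: row 2 has {3,4,6}; col 4 has {2,4,5}; box has {3,4} → only 1 remains.
row 2, column 5 = 2: row 2 has {1,3,4,6}; col 5 has {3,4,5,6}; box has {1,3,4} → only 2 remains.
row 2, column 6 = 5: row 2 has {1,2,3,4,6}; col 6 has {1,2,3,4,6}; box has {1,2,3,4} → only 5 remains.
row 5, column 2 = 4: row 5 has {2,5}; col 2 has {1,3,5,6}; box has {1,3,5} → only 4 remains.
row 5, column 3 = 6: row 5 has {2,4,5}; col 3 has {1,2,3,4,5}; box has {1,3,4,5} → only 6 remains.
row 5, column 4 = 3: row 5 has {2,4,5,6}; col 4 has {1,2,4,5}; box has {2,4,5,6} → only 3 remains.
row 5, column 5 = 1: row 5 has {2,3,4,5,6}; col 5 has {2,3,4,5,6}; box has {2,3,4,5,6} → only 1 remains.
row 6, column 2 = 2: row 6 has {1,3,4,5,6}; col 2 has {1,3,4,5,6}; box has {1,3,4,5,6} → only 2 remains.
row 1, column 4 = 6: row 1 has {1,2,3,4,5}; col 4 has {1,2,3,4,5}; box has {1,2,3,4,5} → only 6 remains.

251634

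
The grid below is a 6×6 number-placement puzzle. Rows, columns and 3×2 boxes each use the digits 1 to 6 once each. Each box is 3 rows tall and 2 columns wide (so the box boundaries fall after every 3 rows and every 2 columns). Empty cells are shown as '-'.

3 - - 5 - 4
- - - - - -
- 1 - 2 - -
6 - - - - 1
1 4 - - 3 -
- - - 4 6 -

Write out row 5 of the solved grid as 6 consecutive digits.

R3C5 = 5: row 3 has {1,2}; col 5 has {3,6}; box has {4} → only 5 remains.
R4C4 = 3: row 4 has {1,6}; col 4 has {2,4,5}; box has {4} → only 3 remains.
R5C4 = 6: row 5 has {1,3,4}; col 4 has {2,3,4,5}; box has {3,4} → only 6 remains.
R2C4 = 1: row 2 has {}; col 4 has {2,3,4,5,6}; box has {2,5} → only 1 remains.
R2C5 = 2: row 2 has {1}; col 5 has {3,5,6}; box has {4,5} → only 2 remains.
R3C1 = 4: row 3 has {1,2,5}; col 1 has {1,3,6}; box has {1,3} → only 4 remains.
R4C5 = 4: row 4 has {1,3,6}; col 5 has {2,3,5,6}; box has {1,3,6} → only 4 remains.
R1C3 = 6: row 1 has {3,4,5}; col 3 has {}; box has {1,2,5} → only 6 remains.
R1C5 = 1: row 1 has {3,4,5,6}; col 5 has {2,3,4,5,6}; box has {2,4,5} → only 1 remains.
R2C1 = 5: row 2 has {1,2}; col 1 has {1,3,4,6}; box has {1,3,4} → only 5 remains.
R2C2 = 6: row 2 has {1,2,5}; col 2 has {1,4}; box has {1,3,4,5} → only 6 remains.
R2C6 = 3: row 2 has {1,2,5,6}; col 6 has {1,4}; box has {1,2,4,5} → only 3 remains.
R3C3 = 3: row 3 has {1,2,4,5}; col 3 has {6}; box has {1,2,5,6} → only 3 remains.
R3C6 = 6: row 3 has {1,2,3,4,5}; col 6 has {1,3,4}; box has {1,2,3,4,5} → only 6 remains.
R6C1 = 2: row 6 has {4,6}; col 1 has {1,3,4,5,6}; box has {1,4,6} → only 2 remains.
R6C6 = 5: row 6 has {2,4,6}; col 6 has {1,3,4,6}; box has {1,3,4,6} → only 5 remains.
R1C2 = 2: row 1 has {1,3,4,5,6}; col 2 has {1,4,6}; box has {1,3,4,5,6} → only 2 remains.
R2C3 = 4: row 2 has {1,2,3,5,6}; col 3 has {3,6}; box has {1,2,3,5,6} → only 4 remains.
R4C2 = 5: row 4 has {1,3,4,6}; col 2 has {1,2,4,6}; box has {1,2,4,6} → only 5 remains.
R4C3 = 2: row 4 has {1,3,4,5,6}; col 3 has {3,4,6}; box has {3,4,6} → only 2 remains.
R5C3 = 5: row 5 has {1,3,4,6}; col 3 has {2,3,4,6}; box has {2,3,4,6} → only 5 remains.
R5C6 = 2: row 5 has {1,3,4,5,6}; col 6 has {1,3,4,5,6}; box has {1,3,4,5,6} → only 2 remains.

145632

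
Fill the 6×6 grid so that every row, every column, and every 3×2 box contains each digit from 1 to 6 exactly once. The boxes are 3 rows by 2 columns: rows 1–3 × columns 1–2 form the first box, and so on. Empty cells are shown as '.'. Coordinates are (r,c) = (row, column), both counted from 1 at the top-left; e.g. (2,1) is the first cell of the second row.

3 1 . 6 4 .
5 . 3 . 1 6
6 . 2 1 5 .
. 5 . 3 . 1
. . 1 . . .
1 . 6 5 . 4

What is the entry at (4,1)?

2

(1,3) = 5: row 1 has {1,3,4,6}; col 3 has {1,2,3,6}; box has {1,2,3,6} → only 5 remains.
(1,6) = 2: row 1 has {1,3,4,5,6}; col 6 has {1,4,6}; box has {1,4,5,6} → only 2 remains.
(2,4) = 4: row 2 has {1,3,5,6}; col 4 has {1,3,5,6}; box has {1,2,3,5,6} → only 4 remains.
(3,2) = 4: row 3 has {1,2,5,6}; col 2 has {1,5}; box has {1,3,5,6} → only 4 remains.
(3,6) = 3: row 3 has {1,2,4,5,6}; col 6 has {1,2,4,6}; box has {1,2,4,5,6} → only 3 remains.
(4,3) = 4: row 4 has {1,3,5}; col 3 has {1,2,3,5,6}; box has {1,3,5,6} → only 4 remains.
(5,4) = 2: row 5 has {1}; col 4 has {1,3,4,5,6}; box has {1,3,4,5,6} → only 2 remains.
(5,6) = 5: row 5 has {1,2}; col 6 has {1,2,3,4,6}; box has {1,4} → only 5 remains.
(2,2) = 2: row 2 has {1,3,4,5,6}; col 2 has {1,4,5}; box has {1,3,4,5,6} → only 2 remains.
(4,1) = 2: row 4 has {1,3,4,5}; col 1 has {1,3,5,6}; box has {1,5} → only 2 remains.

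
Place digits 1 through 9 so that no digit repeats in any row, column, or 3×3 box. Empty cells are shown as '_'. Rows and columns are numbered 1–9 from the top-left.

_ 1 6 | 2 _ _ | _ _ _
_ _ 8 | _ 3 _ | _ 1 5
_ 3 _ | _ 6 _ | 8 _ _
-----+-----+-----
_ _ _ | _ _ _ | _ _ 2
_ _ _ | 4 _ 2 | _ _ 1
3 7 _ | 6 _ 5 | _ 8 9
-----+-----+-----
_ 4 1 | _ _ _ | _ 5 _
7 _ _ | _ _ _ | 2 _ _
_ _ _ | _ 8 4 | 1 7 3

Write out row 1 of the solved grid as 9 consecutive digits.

516248397

r6c5 = 1 (sole candidate).
r6c7 = 4 (sole candidate).
r6c3 = 2 (sole candidate).
r1c6 = 8: in row 1, 8 can only go here (every other open cell in that row sees an 8).
r2c1 = 4 (hidden single in row 2).
r2c7 = 6 (hidden single in row 2).
r7c7 = 9 (sole candidate).
r2c2 = 2 (hidden single in row 2).
r3c8 = 2 (hidden single in row 3).
r3c9 = 4 (hidden single in row 3).
r1c9 = 7: row 1 has {1,2,6,8}; col 9 has {1,2,3,4,5,9}; box has {1,2,4,5,6,8} → only 7 remains.
r1c7 = 3: row 1 has {1,2,6,7,8}; col 7 has {1,2,4,6,8,9}; box has {1,2,4,5,6,7,8} → only 3 remains.
r1c8 = 9: row 1 has {1,2,3,6,7,8}; col 8 has {1,2,5,7,8}; box has {1,2,3,4,5,6,7,8} → only 9 remains.
r1c1 = 5: row 1 has {1,2,3,6,7,8,9}; col 1 has {3,4,7}; box has {1,2,3,4,6,8} → only 5 remains.
r1c5 = 4: row 1 has {1,2,3,5,6,7,8,9}; col 5 has {1,3,6,8}; box has {2,3,6,8} → only 4 remains.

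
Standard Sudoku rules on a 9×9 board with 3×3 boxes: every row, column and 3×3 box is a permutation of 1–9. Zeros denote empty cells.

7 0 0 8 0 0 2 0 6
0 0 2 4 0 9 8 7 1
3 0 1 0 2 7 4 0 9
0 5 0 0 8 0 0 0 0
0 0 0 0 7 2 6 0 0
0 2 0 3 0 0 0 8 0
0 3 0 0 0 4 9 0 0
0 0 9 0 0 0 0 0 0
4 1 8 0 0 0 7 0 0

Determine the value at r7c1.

2

r2c2 = 6 (sole candidate).
r3c2 = 8 (sole candidate).
r3c8 = 5 (sole candidate).
r8c2 = 7 (sole candidate).
r1c8 = 3 (sole candidate).
r2c1 = 5 (sole candidate).
r2c5 = 3 (sole candidate).
r3c4 = 6 (sole candidate).
r1c3 = 4 (sole candidate).
r5c3 = 3 (sole candidate).
r1c2 = 9 (sole candidate).
r5c2 = 4 (sole candidate).
r5c9 = 5 (sole candidate).
r6c7 = 1 (sole candidate).
r4c7 = 3 (sole candidate).
r5c8 = 9 (sole candidate).
r8c7 = 5 (sole candidate).
r5c4 = 1 (sole candidate).
r8c4 = 2 (sole candidate).
r4c4 = 9 (sole candidate).
r4c6 = 6 (sole candidate).
r5c1 = 8 (sole candidate).
r6c6 = 5 (sole candidate).
r8c1 = 6 (sole candidate).
r8c5 = 1 (sole candidate).
r8c8 = 4 (sole candidate).
r9c4 = 5 (sole candidate).
r9c6 = 3 (sole candidate).
r9c9 = 2 (sole candidate).
r1c5 = 5 (sole candidate).
r1c6 = 1 (sole candidate).
r4c1 = 1 (sole candidate).
r4c3 = 7 (sole candidate).
r4c8 = 2 (sole candidate).
r4c9 = 4 (sole candidate).
r6c1 = 9 (sole candidate).
r6c3 = 6 (sole candidate).
r6c5 = 4 (sole candidate).
r6c9 = 7 (sole candidate).
r7c1 = 2: row 7 has {3,4,9}; col 1 has {1,3,4,5,6,7,8,9}; box has {1,3,4,6,7,8,9} → only 2 remains.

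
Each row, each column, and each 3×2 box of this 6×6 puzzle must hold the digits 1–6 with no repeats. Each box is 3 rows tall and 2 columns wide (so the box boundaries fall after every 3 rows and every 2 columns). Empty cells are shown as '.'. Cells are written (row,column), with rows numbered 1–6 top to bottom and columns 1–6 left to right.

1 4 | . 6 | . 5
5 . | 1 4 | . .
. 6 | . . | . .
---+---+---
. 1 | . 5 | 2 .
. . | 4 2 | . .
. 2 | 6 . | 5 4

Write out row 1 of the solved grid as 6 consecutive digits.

142635

(1,5) = 3: row 1 has {1,4,5,6}; col 5 has {2,5}; box has {5} → only 3 remains.
(2,2) = 3 (sole candidate).
(2,5) = 6 (sole candidate).
(2,6) = 2 (sole candidate).
(3,1) = 2 (sole candidate).
(3,4) = 3 (sole candidate).
(3,6) = 1 (sole candidate).
(4,3) = 3 (sole candidate).
(4,6) = 6 (sole candidate).
(5,2) = 5 (sole candidate).
(5,5) = 1 (sole candidate).
(5,6) = 3 (sole candidate).
(6,1) = 3 (sole candidate).
(6,4) = 1 (sole candidate).
(1,3) = 2: row 1 has {1,3,4,5,6}; col 3 has {1,3,4,6}; box has {1,3,4,6} → only 2 remains.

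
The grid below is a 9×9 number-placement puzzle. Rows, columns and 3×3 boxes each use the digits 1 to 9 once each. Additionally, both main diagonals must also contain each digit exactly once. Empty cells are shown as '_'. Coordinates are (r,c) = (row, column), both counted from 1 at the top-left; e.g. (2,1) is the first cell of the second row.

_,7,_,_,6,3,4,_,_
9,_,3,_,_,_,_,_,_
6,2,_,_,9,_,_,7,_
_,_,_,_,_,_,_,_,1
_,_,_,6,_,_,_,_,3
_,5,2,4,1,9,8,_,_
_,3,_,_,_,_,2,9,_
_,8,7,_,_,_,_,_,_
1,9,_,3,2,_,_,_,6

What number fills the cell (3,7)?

(6,8) = 6 (sole candidate).
(6,9) = 7 (sole candidate).
(6,1) = 3 (sole candidate).
(1,9) = 9 (hidden single in row 1).
(2,7) = 6 (hidden single in row 2).
(3,7) = 3: in row 3, 3 can only go here (every other open cell in that row sees a 3).

3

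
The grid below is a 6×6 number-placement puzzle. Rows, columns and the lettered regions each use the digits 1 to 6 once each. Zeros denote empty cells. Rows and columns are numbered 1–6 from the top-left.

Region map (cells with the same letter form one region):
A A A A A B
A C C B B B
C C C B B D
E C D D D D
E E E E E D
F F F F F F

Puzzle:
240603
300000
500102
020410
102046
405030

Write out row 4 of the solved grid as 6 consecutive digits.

row 1, column 3 = 1 (sole candidate).
row 1, column 5 = 5 (sole candidate).
row 3, column 5 = 6 (sole candidate).
row 4, column 1 = 6: row 4 has {1,2,4}; col 1 has {1,2,3,4,5}; region has {1,2,4} → only 6 remains.
row 4, column 3 = 3: row 4 has {1,2,4,6}; col 3 has {1,2,5}; region has {1,2,4,6} → only 3 remains.
row 4, column 6 = 5: row 4 has {1,2,3,4,6}; col 6 has {2,3,6}; region has {1,2,3,4,6} → only 5 remains.

623415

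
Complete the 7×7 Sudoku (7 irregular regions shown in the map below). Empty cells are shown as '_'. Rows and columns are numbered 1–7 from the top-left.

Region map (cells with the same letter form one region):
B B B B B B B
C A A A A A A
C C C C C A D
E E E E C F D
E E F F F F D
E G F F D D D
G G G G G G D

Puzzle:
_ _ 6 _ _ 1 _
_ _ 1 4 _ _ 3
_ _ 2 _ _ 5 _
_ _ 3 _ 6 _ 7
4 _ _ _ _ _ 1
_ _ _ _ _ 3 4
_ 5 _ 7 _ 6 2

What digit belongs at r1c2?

3

r1c7 = 5 (sole candidate).
r3c7 = 6 (sole candidate).
r6c5 = 5 (sole candidate).
r7c3 = 4 (sole candidate).
r6c3 = 7 (sole candidate).
r5c3 = 5 (sole candidate).
r5c6 = 2 (sole candidate).
r2c6 = 7 (sole candidate).
r4c6 = 4 (sole candidate).
r5c5 = 3 (sole candidate).
r7c5 = 1 (sole candidate).
r2c1 = 5 (sole candidate).
r2c5 = 2 (sole candidate).
r5c4 = 6 (sole candidate).
r6c2 = 2 (sole candidate).
r6c4 = 1 (sole candidate).
r7c1 = 3 (sole candidate).
r2c2 = 6 (sole candidate).
r3c4 = 3 (sole candidate).
r4c2 = 1 (sole candidate).
r5c2 = 7 (sole candidate).
r6c1 = 6 (sole candidate).
r1c4 = 2 (sole candidate).
r3c2 = 4 (sole candidate).
r3c5 = 7 (sole candidate).
r4c1 = 2 (sole candidate).
r4c4 = 5 (sole candidate).
r1c1 = 7 (sole candidate).
r1c2 = 3: row 1 has {1,2,5,6,7}; col 2 has {1,2,4,5,6,7}; region has {1,2,5,6,7} → only 3 remains.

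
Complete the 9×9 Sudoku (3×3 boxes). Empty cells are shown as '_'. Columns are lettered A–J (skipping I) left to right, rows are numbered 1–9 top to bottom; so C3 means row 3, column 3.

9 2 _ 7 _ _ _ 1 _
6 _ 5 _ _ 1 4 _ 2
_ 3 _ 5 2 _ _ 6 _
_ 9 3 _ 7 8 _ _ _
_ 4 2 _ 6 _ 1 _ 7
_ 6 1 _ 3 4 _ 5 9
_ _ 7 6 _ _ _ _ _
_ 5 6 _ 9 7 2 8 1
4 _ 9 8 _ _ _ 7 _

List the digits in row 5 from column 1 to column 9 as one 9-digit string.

E2 = 8: row 2 has {1,2,4,5,6}; col 5 has {2,3,6,7,9}; box has {1,2,5,7} → only 8 remains.
F3 = 9: row 3 has {2,3,5,6}; col 6 has {1,4,7,8}; box has {1,2,5,7,8} → only 9 remains.
J3 = 8: row 3 has {2,3,5,6,9}; col 9 has {1,2,7,9}; box has {1,2,4,6} → only 8 remains.
A4 = 5: row 4 has {3,7,8,9}; col 1 has {4,6,9}; box has {1,2,3,4,6,9} → only 5 remains.
G4 = 6: row 4 has {3,5,7,8,9}; col 7 has {1,2,4}; box has {1,5,7,9} → only 6 remains.
J4 = 4: row 4 has {3,5,6,7,8,9}; col 9 has {1,2,7,8,9}; box has {1,5,6,7,9} → only 4 remains.
A5 = 8: row 5 has {1,2,4,6,7}; col 1 has {4,5,6,9}; box has {1,2,3,4,5,6,9} → only 8 remains.
D5 = 9: row 5 has {1,2,4,6,7,8}; col 4 has {5,6,7,8}; box has {3,4,6,7,8} → only 9 remains.
F5 = 5: row 5 has {1,2,4,6,7,8,9}; col 6 has {1,4,7,8,9}; box has {3,4,6,7,8,9} → only 5 remains.
H5 = 3: row 5 has {1,2,4,5,6,7,8,9}; col 8 has {1,5,6,7,8}; box has {1,4,5,6,7,9} → only 3 remains.

842965137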